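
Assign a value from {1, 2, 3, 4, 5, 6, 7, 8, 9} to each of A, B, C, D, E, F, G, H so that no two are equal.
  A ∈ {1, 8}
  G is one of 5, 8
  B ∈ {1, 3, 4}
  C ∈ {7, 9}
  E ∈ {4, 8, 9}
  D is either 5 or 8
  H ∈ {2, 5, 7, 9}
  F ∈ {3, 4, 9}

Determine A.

1

The 8 variables draw from only 8 values {1, 2, 3, 4, 5, 7, 8, 9}, so each is used; only H can be 2, hence H = 2.
Among the 7 still-open variables, 7 fits only C (and all 7 values in {1, 3, 4, 5, 7, 8, 9} must be used), so C = 7.
D and G between them cover only {5, 8} — a naked pair. Remove those values from A, E.
So A = 1.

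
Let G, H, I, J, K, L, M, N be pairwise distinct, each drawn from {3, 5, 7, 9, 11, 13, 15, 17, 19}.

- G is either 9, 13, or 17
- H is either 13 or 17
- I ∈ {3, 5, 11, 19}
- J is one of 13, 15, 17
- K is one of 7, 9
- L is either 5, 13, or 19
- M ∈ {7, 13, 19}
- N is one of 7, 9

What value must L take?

5

The 2 variables K and N are confined to {7, 9}, which locks those values in; drop them from G, M.
G and H between them cover only {13, 17} — a naked pair. Remove those values from J, L, M.
That leaves J = 15.
M must be 19 (only option left). Strike 19 from I, L.
So L = 5.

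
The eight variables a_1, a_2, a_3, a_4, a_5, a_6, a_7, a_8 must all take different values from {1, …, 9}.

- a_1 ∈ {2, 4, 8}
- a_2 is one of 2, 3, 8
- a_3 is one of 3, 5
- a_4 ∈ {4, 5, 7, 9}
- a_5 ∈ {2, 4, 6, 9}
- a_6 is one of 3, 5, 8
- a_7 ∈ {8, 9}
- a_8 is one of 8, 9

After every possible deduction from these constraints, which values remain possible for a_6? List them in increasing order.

The 8 variables together cover exactly {2, 3, 4, 5, 6, 7, 8, 9} — 8 values for 8 variables — and 6 appears only in a_5's list, so a_5 = 6.
The 7 still-open variables draw from only 7 values {2, 3, 4, 5, 7, 8, 9}, so each is used; only a_4 can be 7, hence a_4 = 7.
The 6 still-open variables draw from only 6 values {2, 3, 4, 5, 8, 9}, so each is used; only a_1 can be 4, hence a_1 = 4.
Among the 5 still-open variables, 2 fits only a_2 (and all 5 values in {2, 3, 5, 8, 9} must be used), so a_2 = 2.
The 2 variables a_7 and a_8 are confined to {8, 9}, which locks those values in; drop them from a_6.
No further eliminations apply; a_6 can still be any of 3, 5.

3, 5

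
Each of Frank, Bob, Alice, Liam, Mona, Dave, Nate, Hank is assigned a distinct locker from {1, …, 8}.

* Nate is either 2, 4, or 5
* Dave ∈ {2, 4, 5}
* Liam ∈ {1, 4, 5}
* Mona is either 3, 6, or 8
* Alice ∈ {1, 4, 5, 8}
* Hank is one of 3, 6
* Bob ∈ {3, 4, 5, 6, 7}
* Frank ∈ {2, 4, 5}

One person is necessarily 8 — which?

The 8 variables together cover exactly {1, 2, 3, 4, 5, 6, 7, 8} — 8 values for 8 variables — and 7 appears only in Bob's list, so Bob = 7.
Frank, Dave, Nate between them cover only {2, 4, 5} — a naked triple. Remove those values from Alice, Liam.
Liam's domain is down to {1}, so Liam = 1. So Alice can't be 1.
So 8 goes to Alice.

Alice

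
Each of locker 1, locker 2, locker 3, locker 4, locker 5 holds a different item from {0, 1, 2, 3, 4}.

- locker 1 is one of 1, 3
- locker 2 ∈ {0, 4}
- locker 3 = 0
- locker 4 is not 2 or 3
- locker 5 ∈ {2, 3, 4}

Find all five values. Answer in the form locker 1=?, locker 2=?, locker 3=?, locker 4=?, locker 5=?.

locker 3 has just one choice, so locker 3 = 0. Eliminate 0 elsewhere: locker 2, locker 4.
locker 2's domain is down to {4}, so locker 2 = 4. Remove 4 from locker 4, locker 5.
locker 4 has just one choice, so locker 4 = 1. Eliminate 1 elsewhere: locker 1.
locker 1 must be 3 (only option left). So locker 5 can't be 3.
locker 5 has just one choice, so locker 5 = 2.

locker 1=3, locker 2=4, locker 3=0, locker 4=1, locker 5=2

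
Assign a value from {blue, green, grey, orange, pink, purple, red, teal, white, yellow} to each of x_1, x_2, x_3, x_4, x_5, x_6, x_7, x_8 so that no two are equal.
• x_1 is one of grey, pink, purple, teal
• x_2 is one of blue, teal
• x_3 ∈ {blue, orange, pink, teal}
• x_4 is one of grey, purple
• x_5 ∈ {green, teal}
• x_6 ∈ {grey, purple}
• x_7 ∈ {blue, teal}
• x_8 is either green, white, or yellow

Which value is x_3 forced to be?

orange

x_2 and x_7 share exactly the 2 values {blue, teal}; by pigeonhole those values go to them, so strike blue, teal from x_1, x_3, x_5.
x_5 must be green (only option left). Strike green from x_8.
The 2 variables x_4 and x_6 are confined to {grey, purple}, which locks those values in; drop them from x_1.
That leaves x_1 = pink. Remove pink from x_3.
So x_3 = orange.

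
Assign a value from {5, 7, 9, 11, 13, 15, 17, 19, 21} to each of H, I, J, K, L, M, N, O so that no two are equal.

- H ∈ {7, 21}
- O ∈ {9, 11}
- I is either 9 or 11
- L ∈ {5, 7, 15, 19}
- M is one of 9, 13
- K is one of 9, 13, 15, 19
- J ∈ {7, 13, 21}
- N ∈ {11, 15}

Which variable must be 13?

The 8 variables together cover exactly {5, 7, 9, 11, 13, 15, 19, 21} — 8 values for 8 variables — and 5 appears only in L's list, so L = 5.
Among the 7 still-open variables, 19 fits only K (and all 7 values in {7, 9, 11, 13, 15, 19, 21} must be used), so K = 19.
The 6 still-open variables together cover exactly {7, 9, 11, 13, 15, 21} — 6 values for 6 variables — and 15 appears only in N's list, so N = 15.
I and O share exactly the 2 values {9, 11}; by pigeonhole those values go to them, so strike 9, 11 from M.
So 13 goes to M.

M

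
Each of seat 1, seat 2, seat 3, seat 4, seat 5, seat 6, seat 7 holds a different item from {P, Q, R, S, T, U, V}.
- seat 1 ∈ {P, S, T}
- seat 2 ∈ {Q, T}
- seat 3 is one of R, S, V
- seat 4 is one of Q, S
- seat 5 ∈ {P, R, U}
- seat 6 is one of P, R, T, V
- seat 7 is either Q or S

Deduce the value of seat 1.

P

Among the 7 variables, U fits only seat 5 (and all 7 values in {P, Q, R, S, T, U, V} must be used), so seat 5 = U.
seat 4 and seat 7 between them cover only {Q, S} — a naked pair. Remove those values from seat 1, seat 2, seat 3.
seat 2 must be T (only option left). Remove T from seat 1, seat 6.
So seat 1 = P.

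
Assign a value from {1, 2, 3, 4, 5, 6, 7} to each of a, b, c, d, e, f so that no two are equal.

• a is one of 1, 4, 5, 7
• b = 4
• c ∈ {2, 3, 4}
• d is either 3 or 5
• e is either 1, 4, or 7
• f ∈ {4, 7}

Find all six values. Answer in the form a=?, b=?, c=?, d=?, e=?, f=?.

a=5, b=4, c=2, d=3, e=1, f=7

b has just one choice, so b = 4. So a, c, e, f can't be 4.
f must be 7 (only option left). Strike 7 from a, e.
e's domain is down to {1}, so e = 1. Remove 1 from a.
That leaves a = 5. Eliminate 5 elsewhere: d.
That leaves d = 3. Remove 3 from c.
That leaves c = 2.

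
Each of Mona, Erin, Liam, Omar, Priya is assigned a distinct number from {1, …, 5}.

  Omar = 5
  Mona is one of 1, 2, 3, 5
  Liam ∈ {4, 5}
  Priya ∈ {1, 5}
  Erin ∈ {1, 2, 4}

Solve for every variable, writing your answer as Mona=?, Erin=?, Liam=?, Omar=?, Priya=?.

Mona=3, Erin=2, Liam=4, Omar=5, Priya=1

Omar must be 5 (only option left). So Mona, Liam, Priya can't be 5.
Priya must be 1 (only option left). Remove 1 from Mona, Erin.
Liam's domain is down to {4}, so Liam = 4. Strike 4 from Erin.
That leaves Erin = 2. Remove 2 from Mona.
Mona must be 3 (only option left).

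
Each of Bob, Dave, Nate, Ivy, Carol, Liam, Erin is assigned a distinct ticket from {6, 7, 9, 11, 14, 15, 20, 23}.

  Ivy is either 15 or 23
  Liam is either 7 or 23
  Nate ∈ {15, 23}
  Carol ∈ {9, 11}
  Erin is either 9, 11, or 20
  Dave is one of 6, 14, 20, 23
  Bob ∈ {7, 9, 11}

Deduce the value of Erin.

20

Nate and Ivy share exactly the 2 values {15, 23}; by pigeonhole those values go to them, so strike 15, 23 from Dave, Liam.
Liam has just one choice, so Liam = 7. Remove 7 from Bob.
The 2 variables Bob and Carol are confined to {9, 11}, which locks those values in; drop them from Erin.
So Erin = 20.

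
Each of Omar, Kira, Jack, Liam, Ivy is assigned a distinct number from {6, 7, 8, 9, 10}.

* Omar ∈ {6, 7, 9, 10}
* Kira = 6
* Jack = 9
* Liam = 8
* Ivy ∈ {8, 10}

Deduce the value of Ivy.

10

Kira must be 6 (only option left). So Omar can't be 6.
Jack has just one choice, so Jack = 9. Strike 9 from Omar.
Liam's domain is down to {8}, so Liam = 8. Strike 8 from Ivy.
So Ivy = 10.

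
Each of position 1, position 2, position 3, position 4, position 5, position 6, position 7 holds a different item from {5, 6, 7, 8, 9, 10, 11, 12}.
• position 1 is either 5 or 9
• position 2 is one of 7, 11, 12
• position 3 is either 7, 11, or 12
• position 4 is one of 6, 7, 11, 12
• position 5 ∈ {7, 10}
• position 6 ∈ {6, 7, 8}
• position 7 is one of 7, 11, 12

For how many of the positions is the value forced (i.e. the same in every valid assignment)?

position 2, position 3, position 7 share exactly the 3 values {7, 11, 12}; by pigeonhole those values go to them, so strike 7, 11, 12 from position 4, position 5, position 6.
position 4 has just one choice, so position 4 = 6. Eliminate 6 elsewhere: position 6.
position 5's domain is down to {10}, so position 5 = 10.
That leaves position 6 = 8.
Determined: position 4=6, position 5=10, position 6=8. The other positions each still have more than one consistent value. That makes 3.

3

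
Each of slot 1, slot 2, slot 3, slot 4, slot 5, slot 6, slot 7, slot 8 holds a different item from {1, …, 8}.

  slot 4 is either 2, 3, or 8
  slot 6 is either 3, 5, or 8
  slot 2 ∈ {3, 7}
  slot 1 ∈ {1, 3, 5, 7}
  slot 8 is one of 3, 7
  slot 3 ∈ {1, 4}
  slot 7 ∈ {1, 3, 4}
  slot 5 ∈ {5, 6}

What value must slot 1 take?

The 8 variables together cover exactly {1, 2, 3, 4, 5, 6, 7, 8} — 8 values for 8 variables — and 2 appears only in slot 4's list, so slot 4 = 2.
Among the 7 still-open variables, 6 fits only slot 5 (and all 7 values in {1, 3, 4, 5, 6, 7, 8} must be used), so slot 5 = 6.
The 6 still-open variables together cover exactly {1, 3, 4, 5, 7, 8} — 6 values for 6 variables — and 8 appears only in slot 6's list, so slot 6 = 8.
Among the 5 still-open variables, 5 fits only slot 1 (and all 5 values in {1, 3, 4, 5, 7} must be used), so slot 1 = 5.

5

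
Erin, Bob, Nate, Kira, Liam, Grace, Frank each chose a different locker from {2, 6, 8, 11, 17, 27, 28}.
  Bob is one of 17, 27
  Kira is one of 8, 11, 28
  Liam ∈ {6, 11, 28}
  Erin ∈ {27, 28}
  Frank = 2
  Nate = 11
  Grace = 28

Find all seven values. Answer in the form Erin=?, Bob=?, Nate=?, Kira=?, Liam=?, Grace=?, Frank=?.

Erin=27, Bob=17, Nate=11, Kira=8, Liam=6, Grace=28, Frank=2

Nate has just one choice, so Nate = 11. Strike 11 from Kira, Liam.
Grace has just one choice, so Grace = 28. So Erin, Kira, Liam can't be 28.
That leaves Frank = 2.
Erin must be 27 (only option left). Eliminate 27 elsewhere: Bob.
Bob has just one choice, so Bob = 17.
Kira must be 8 (only option left).
Liam must be 6 (only option left).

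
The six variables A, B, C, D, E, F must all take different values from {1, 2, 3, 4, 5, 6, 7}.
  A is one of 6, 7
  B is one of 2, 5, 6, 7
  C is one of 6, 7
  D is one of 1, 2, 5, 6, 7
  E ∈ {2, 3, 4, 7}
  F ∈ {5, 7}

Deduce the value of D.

1

A and C share exactly the 2 values {6, 7}; by pigeonhole those values go to them, so strike 6, 7 from B, D, E, F.
F must be 5 (only option left). Strike 5 from B, D.
B has just one choice, so B = 2. So D, E can't be 2.
So D = 1.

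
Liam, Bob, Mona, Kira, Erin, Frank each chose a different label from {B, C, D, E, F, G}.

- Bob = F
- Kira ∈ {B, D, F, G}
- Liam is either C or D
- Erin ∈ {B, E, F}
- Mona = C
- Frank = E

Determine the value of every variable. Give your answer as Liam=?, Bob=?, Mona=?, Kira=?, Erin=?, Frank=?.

Liam=D, Bob=F, Mona=C, Kira=G, Erin=B, Frank=E

Bob's domain is down to {F}, so Bob = F. So Kira, Erin can't be F.
Mona's domain is down to {C}, so Mona = C. So Liam can't be C.
Frank's domain is down to {E}, so Frank = E. Strike E from Erin.
Liam's domain is down to {D}, so Liam = D. Strike D from Kira.
Erin's domain is down to {B}, so Erin = B. Remove B from Kira.
Kira has just one choice, so Kira = G.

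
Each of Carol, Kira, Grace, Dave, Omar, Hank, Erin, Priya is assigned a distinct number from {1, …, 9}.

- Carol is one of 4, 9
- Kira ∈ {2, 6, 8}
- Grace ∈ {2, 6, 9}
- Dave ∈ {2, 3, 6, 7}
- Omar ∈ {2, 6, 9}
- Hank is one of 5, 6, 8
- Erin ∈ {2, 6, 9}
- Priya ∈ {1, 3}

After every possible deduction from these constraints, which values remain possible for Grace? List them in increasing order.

Grace, Omar, Erin between them cover only {2, 6, 9} — a naked triple. Remove those values from Carol, Kira, Dave, Hank.
Carol has just one choice, so Carol = 4.
That leaves Kira = 8. Remove 8 from Hank.
Hank has just one choice, so Hank = 5.
No further eliminations apply; Grace can still be any of 2, 6, 9.

2, 6, 9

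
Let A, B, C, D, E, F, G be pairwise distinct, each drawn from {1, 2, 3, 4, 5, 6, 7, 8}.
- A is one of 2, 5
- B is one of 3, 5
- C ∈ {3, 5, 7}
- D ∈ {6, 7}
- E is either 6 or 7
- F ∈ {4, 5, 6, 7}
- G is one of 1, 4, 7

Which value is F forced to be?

The 7 variables together cover exactly {1, 2, 3, 4, 5, 6, 7} — 7 values for 7 variables — and 1 appears only in G's list, so G = 1.
Among the 6 still-open variables, 2 fits only A (and all 6 values in {2, 3, 4, 5, 6, 7} must be used), so A = 2.
The 5 still-open variables together cover exactly {3, 4, 5, 6, 7} — 5 values for 5 variables — and 4 appears only in F's list, so F = 4.

4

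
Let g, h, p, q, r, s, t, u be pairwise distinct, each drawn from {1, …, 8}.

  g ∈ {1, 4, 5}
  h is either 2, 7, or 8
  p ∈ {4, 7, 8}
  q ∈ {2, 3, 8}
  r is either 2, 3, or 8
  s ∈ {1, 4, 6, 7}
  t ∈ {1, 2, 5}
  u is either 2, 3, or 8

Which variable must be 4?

The 8 variables together cover exactly {1, 2, 3, 4, 5, 6, 7, 8} — 8 values for 8 variables — and 6 appears only in s's list, so s = 6.
q, r, u share exactly the 3 values {2, 3, 8}; by pigeonhole those values go to them, so strike 2, 3, 8 from h, p, t.
That leaves h = 7. Strike 7 from p.
So 4 goes to p.

p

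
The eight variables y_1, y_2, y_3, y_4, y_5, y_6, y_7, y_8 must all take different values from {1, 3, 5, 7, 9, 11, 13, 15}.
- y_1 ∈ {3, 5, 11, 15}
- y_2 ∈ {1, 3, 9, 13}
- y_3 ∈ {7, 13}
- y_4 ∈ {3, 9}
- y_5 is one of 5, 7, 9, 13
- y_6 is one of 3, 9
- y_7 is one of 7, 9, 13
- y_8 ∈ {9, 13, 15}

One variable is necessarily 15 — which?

The 8 variables draw from only 8 values {1, 3, 5, 7, 9, 11, 13, 15}, so each is used; only y_2 can be 1, hence y_2 = 1.
Among the 7 still-open variables, 11 fits only y_1 (and all 7 values in {3, 5, 7, 9, 11, 13, 15} must be used), so y_1 = 11.
The 6 still-open variables together cover exactly {3, 5, 7, 9, 13, 15} — 6 values for 6 variables — and 5 appears only in y_5's list, so y_5 = 5.
The 5 still-open variables together cover exactly {3, 7, 9, 13, 15} — 5 values for 5 variables — and 15 appears only in y_8's list, so y_8 = 15.

y_8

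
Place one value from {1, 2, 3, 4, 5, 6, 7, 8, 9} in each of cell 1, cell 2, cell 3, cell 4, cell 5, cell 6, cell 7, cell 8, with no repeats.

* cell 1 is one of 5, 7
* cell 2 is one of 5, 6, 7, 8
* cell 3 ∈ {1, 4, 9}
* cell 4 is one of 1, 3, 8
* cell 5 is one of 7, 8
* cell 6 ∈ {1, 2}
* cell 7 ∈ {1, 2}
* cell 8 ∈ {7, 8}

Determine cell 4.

cell 5 and cell 8 share exactly the 2 values {7, 8}; by pigeonhole those values go to them, so strike 7, 8 from cell 1, cell 2, cell 4.
cell 1's domain is down to {5}, so cell 1 = 5. Eliminate 5 elsewhere: cell 2.
cell 2's domain is down to {6}, so cell 2 = 6.
The 2 variables cell 6 and cell 7 are confined to {1, 2}, which locks those values in; drop them from cell 3, cell 4.
So cell 4 = 3.

3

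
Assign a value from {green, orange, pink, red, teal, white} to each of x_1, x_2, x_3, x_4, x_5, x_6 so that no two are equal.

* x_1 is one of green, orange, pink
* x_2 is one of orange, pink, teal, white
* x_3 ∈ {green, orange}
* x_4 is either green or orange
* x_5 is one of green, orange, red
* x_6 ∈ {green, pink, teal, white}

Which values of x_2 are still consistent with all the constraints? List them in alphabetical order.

The 6 variables together cover exactly {green, orange, pink, red, teal, white} — 6 values for 6 variables — and red appears only in x_5's list, so x_5 = red.
The 2 variables x_3 and x_4 are confined to {green, orange}, which locks those values in; drop them from x_1, x_2, x_6.
That leaves x_1 = pink. Remove pink from x_2, x_6.
No further eliminations apply; x_2 can still be any of teal, white.

teal, white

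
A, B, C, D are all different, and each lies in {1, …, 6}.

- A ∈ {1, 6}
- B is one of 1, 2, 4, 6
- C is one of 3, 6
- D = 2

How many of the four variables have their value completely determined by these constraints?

1

D must be 2 (only option left). Strike 2 from B.
Determined: D=2. The other variables each still have more than one consistent value. That makes 1.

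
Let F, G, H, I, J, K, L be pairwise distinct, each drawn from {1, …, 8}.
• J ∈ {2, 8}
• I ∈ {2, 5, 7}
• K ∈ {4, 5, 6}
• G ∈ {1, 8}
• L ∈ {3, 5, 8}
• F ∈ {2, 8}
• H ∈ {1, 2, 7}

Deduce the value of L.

The 2 variables F and J are confined to {2, 8}, which locks those values in; drop them from G, H, I, L.
G has just one choice, so G = 1. So H can't be 1.
H's domain is down to {7}, so H = 7. Strike 7 from I.
I must be 5 (only option left). So K, L can't be 5.
So L = 3.

3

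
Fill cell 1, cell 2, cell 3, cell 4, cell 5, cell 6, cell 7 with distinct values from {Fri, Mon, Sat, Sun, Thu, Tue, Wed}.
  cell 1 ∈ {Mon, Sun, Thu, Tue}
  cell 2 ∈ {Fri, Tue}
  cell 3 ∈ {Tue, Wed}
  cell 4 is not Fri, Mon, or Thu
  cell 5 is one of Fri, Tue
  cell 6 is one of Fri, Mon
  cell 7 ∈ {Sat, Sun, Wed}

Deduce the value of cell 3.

The 7 variables together cover exactly {Fri, Mon, Sat, Sun, Thu, Tue, Wed} — 7 values for 7 variables — and Thu appears only in cell 1's list, so cell 1 = Thu.
Among the 6 still-open variables, Mon fits only cell 6 (and all 6 values in {Fri, Mon, Sat, Sun, Tue, Wed} must be used), so cell 6 = Mon.
cell 2 and cell 5 between them cover only {Fri, Tue} — a naked pair. Remove those values from cell 3, cell 4.
So cell 3 = Wed.

Wed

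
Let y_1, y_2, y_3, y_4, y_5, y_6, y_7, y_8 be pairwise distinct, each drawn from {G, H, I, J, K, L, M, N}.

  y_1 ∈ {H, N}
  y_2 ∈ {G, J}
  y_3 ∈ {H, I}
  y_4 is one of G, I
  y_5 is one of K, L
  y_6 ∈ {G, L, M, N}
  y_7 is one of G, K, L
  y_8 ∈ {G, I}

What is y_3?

Among the 8 variables, J fits only y_2 (and all 8 values in {G, H, I, J, K, L, M, N} must be used), so y_2 = J.
The 7 still-open variables draw from only 7 values {G, H, I, K, L, M, N}, so each is used; only y_6 can be M, hence y_6 = M.
The 6 still-open variables together cover exactly {G, H, I, K, L, N} — 6 values for 6 variables — and N appears only in y_1's list, so y_1 = N.
The 5 still-open variables draw from only 5 values {G, H, I, K, L}, so each is used; only y_3 can be H, hence y_3 = H.

H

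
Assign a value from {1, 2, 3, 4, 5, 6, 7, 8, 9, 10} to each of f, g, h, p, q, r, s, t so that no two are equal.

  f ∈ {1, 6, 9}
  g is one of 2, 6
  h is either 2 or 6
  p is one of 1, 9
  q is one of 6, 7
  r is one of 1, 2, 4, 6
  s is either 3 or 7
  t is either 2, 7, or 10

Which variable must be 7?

Among the 8 variables, 3 fits only s (and all 8 values in {1, 2, 3, 4, 6, 7, 9, 10} must be used), so s = 3.
Among the 7 still-open variables, 4 fits only r (and all 7 values in {1, 2, 4, 6, 7, 9, 10} must be used), so r = 4.
The 6 still-open variables together cover exactly {1, 2, 6, 7, 9, 10} — 6 values for 6 variables — and 10 appears only in t's list, so t = 10.
The 5 still-open variables draw from only 5 values {1, 2, 6, 7, 9}, so each is used; only q can be 7, hence q = 7.

q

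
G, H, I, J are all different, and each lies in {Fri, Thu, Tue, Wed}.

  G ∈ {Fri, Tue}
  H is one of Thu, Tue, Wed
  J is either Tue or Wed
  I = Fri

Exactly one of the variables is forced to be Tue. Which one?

G

I has just one choice, so I = Fri. Strike Fri from G.
So Tue goes to G.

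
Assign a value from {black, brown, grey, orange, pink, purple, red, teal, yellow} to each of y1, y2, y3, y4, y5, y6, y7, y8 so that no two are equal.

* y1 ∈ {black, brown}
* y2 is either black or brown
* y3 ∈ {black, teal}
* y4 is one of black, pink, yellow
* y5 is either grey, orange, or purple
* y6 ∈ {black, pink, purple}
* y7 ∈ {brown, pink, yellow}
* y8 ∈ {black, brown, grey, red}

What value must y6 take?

y1 and y2 share exactly the 2 values {black, brown}; by pigeonhole those values go to them, so strike black, brown from y3, y4, y6, y7, y8.
y3's domain is down to {teal}, so y3 = teal.
The 2 variables y4 and y7 are confined to {pink, yellow}, which locks those values in; drop them from y6.
So y6 = purple.

purple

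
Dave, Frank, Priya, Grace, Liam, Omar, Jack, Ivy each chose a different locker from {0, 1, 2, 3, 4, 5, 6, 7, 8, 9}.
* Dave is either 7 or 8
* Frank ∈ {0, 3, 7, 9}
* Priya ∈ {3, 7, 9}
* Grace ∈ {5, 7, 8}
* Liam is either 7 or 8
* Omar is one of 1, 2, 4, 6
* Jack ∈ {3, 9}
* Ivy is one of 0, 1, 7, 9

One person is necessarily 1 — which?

Dave and Liam between them cover only {7, 8} — a naked pair. Remove those values from Frank, Priya, Grace, Ivy.
Grace's domain is down to {5}, so Grace = 5.
The 2 variables Priya and Jack are confined to {3, 9}, which locks those values in; drop them from Frank, Ivy.
Frank's domain is down to {0}, so Frank = 0. Remove 0 from Ivy.
So 1 goes to Ivy.

Ivy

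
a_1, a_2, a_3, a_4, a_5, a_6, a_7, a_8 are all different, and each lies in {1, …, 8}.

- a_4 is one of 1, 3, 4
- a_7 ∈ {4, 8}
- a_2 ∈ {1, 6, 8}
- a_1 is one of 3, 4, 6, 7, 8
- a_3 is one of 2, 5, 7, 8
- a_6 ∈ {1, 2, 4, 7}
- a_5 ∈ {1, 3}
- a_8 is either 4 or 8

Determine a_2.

The 8 variables draw from only 8 values {1, 2, 3, 4, 5, 6, 7, 8}, so each is used; only a_3 can be 5, hence a_3 = 5.
Among the 7 still-open variables, 2 fits only a_6 (and all 7 values in {1, 2, 3, 4, 6, 7, 8} must be used), so a_6 = 2.
The 6 still-open variables together cover exactly {1, 3, 4, 6, 7, 8} — 6 values for 6 variables — and 7 appears only in a_1's list, so a_1 = 7.
The 5 still-open variables together cover exactly {1, 3, 4, 6, 8} — 5 values for 5 variables — and 6 appears only in a_2's list, so a_2 = 6.

6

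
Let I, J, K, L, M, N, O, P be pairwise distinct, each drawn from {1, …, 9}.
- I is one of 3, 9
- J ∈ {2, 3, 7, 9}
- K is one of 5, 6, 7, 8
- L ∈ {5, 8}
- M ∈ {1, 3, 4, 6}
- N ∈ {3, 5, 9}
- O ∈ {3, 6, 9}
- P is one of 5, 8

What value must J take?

2

L and P between them cover only {5, 8} — a naked pair. Remove those values from K, N.
I and N share exactly the 2 values {3, 9}; by pigeonhole those values go to them, so strike 3, 9 from J, M, O.
O has just one choice, so O = 6. Strike 6 from K, M.
That leaves K = 7. So J can't be 7.
So J = 2.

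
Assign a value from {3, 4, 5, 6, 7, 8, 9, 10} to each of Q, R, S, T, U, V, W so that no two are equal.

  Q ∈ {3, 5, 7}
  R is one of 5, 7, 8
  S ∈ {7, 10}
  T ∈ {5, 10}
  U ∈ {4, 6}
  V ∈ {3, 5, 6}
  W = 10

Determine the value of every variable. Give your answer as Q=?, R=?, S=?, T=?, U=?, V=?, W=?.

Q=3, R=8, S=7, T=5, U=4, V=6, W=10

W must be 10 (only option left). Eliminate 10 elsewhere: S, T.
S must be 7 (only option left). Strike 7 from Q, R.
T's domain is down to {5}, so T = 5. So Q, R, V can't be 5.
Q has just one choice, so Q = 3. Strike 3 from V.
R has just one choice, so R = 8.
That leaves V = 6. Eliminate 6 elsewhere: U.
U must be 4 (only option left).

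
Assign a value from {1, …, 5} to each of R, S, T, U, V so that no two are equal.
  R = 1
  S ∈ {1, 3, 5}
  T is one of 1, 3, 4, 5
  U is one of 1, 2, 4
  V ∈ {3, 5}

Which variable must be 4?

T

R's domain is down to {1}, so R = 1. Eliminate 1 elsewhere: S, T, U.
Among the 4 still-open variables, 2 fits only U (and all 4 values in {2, 3, 4, 5} must be used), so U = 2.
Among the 3 still-open variables, 4 fits only T (and all 3 values in {3, 4, 5} must be used), so T = 4.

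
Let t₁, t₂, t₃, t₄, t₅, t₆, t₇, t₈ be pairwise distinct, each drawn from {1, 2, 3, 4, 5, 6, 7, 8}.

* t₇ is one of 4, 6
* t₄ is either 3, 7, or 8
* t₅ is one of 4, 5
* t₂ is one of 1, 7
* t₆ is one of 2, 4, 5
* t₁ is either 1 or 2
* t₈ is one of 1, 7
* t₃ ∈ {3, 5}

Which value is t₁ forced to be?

2

The 8 variables draw from only 8 values {1, 2, 3, 4, 5, 6, 7, 8}, so each is used; only t₇ can be 6, hence t₇ = 6.
Among the 7 still-open variables, 8 fits only t₄ (and all 7 values in {1, 2, 3, 4, 5, 7, 8} must be used), so t₄ = 8.
The 6 still-open variables together cover exactly {1, 2, 3, 4, 5, 7} — 6 values for 6 variables — and 3 appears only in t₃'s list, so t₃ = 3.
t₂ and t₈ share exactly the 2 values {1, 7}; by pigeonhole those values go to them, so strike 1, 7 from t₁.
So t₁ = 2.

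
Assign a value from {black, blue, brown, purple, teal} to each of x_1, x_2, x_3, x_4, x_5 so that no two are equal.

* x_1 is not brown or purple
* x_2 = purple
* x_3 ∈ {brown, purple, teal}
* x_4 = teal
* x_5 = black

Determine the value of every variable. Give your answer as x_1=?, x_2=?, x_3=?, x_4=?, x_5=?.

x_1=blue, x_2=purple, x_3=brown, x_4=teal, x_5=black

x_2 has just one choice, so x_2 = purple. So x_3 can't be purple.
x_4's domain is down to {teal}, so x_4 = teal. Remove teal from x_1, x_3.
That leaves x_5 = black. So x_1 can't be black.
x_1's domain is down to {blue}, so x_1 = blue.
x_3's domain is down to {brown}, so x_3 = brown.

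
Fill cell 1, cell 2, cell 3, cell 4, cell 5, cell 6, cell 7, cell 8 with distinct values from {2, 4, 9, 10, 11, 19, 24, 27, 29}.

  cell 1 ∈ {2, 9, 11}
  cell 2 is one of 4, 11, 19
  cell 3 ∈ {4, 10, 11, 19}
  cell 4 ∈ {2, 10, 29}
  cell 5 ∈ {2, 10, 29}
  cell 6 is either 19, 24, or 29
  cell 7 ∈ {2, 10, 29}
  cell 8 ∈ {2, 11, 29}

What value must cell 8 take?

Among the 8 variables, 9 fits only cell 1 (and all 8 values in {2, 4, 9, 10, 11, 19, 24, 29} must be used), so cell 1 = 9.
The 7 still-open variables draw from only 7 values {2, 4, 10, 11, 19, 24, 29}, so each is used; only cell 6 can be 24, hence cell 6 = 24.
cell 4, cell 5, cell 7 between them cover only {2, 10, 29} — a naked triple. Remove those values from cell 3, cell 8.
So cell 8 = 11.

11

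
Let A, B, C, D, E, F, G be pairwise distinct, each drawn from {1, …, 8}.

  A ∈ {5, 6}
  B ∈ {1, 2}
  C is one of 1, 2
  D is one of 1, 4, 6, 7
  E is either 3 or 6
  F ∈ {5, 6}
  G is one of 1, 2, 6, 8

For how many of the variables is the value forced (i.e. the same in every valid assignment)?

The 2 variables A and F are confined to {5, 6}, which locks those values in; drop them from D, E, G.
E must be 3 (only option left).
The 2 variables B and C are confined to {1, 2}, which locks those values in; drop them from D, G.
G's domain is down to {8}, so G = 8.
Determined: E=3, G=8. The other variables each still have more than one consistent value. That makes 2.

2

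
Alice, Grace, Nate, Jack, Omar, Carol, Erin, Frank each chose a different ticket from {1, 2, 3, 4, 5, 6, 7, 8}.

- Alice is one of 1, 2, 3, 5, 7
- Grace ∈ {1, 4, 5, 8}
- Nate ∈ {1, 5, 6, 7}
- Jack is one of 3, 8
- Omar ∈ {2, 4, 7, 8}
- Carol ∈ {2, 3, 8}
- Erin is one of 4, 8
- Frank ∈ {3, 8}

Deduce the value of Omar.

7

The 8 variables draw from only 8 values {1, 2, 3, 4, 5, 6, 7, 8}, so each is used; only Nate can be 6, hence Nate = 6.
The 2 variables Jack and Frank are confined to {3, 8}, which locks those values in; drop them from Alice, Grace, Omar, Carol, Erin.
Carol must be 2 (only option left). So Alice, Omar can't be 2.
Erin must be 4 (only option left). Remove 4 from Grace, Omar.
So Omar = 7.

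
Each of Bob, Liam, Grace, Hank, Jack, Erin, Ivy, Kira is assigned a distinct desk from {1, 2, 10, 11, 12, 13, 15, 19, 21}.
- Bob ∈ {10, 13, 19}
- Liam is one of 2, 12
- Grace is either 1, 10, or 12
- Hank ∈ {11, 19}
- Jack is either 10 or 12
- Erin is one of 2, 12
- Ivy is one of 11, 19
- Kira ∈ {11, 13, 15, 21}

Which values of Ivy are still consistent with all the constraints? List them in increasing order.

11, 19

Liam and Erin between them cover only {2, 12} — a naked pair. Remove those values from Grace, Jack.
Jack must be 10 (only option left). Remove 10 from Bob, Grace.
Grace must be 1 (only option left).
Hank and Ivy share exactly the 2 values {11, 19}; by pigeonhole those values go to them, so strike 11, 19 from Bob, Kira.
Bob must be 13 (only option left). Strike 13 from Kira.
No further eliminations apply; Ivy can still be any of 11, 19.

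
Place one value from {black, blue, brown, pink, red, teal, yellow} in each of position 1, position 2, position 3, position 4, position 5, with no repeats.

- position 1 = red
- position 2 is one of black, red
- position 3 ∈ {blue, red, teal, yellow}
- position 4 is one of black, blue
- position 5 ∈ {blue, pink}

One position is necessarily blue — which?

position 4

position 1's domain is down to {red}, so position 1 = red. Eliminate red elsewhere: position 2, position 3.
position 2 has just one choice, so position 2 = black. Eliminate black elsewhere: position 4.
So blue goes to position 4.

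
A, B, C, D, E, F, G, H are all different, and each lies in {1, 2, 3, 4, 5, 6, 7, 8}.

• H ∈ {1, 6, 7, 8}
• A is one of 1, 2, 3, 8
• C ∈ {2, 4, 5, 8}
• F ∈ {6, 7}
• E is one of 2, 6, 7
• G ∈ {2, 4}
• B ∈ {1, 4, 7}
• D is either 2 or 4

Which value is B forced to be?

1

Among the 8 variables, 3 fits only A (and all 8 values in {1, 2, 3, 4, 5, 6, 7, 8} must be used), so A = 3.
Among the 7 still-open variables, 5 fits only C (and all 7 values in {1, 2, 4, 5, 6, 7, 8} must be used), so C = 5.
The 6 still-open variables draw from only 6 values {1, 2, 4, 6, 7, 8}, so each is used; only H can be 8, hence H = 8.
The 5 still-open variables together cover exactly {1, 2, 4, 6, 7} — 5 values for 5 variables — and 1 appears only in B's list, so B = 1.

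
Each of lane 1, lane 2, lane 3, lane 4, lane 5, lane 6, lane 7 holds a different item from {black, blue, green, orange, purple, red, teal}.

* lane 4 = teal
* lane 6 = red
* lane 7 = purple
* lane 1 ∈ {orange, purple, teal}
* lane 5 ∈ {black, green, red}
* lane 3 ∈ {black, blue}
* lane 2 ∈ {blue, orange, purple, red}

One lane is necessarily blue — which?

lane 2

lane 4 has just one choice, so lane 4 = teal. Eliminate teal elsewhere: lane 1.
lane 6 must be red (only option left). So lane 2, lane 5 can't be red.
lane 7 has just one choice, so lane 7 = purple. Strike purple from lane 1, lane 2.
lane 1 must be orange (only option left). So lane 2 can't be orange.
So blue goes to lane 2.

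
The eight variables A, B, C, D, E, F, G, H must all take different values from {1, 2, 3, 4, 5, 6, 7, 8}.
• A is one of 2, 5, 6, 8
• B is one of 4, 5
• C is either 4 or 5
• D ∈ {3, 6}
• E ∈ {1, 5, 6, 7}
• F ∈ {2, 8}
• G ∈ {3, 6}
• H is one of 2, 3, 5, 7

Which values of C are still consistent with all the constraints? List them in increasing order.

Among the 8 variables, 1 fits only E (and all 8 values in {1, 2, 3, 4, 5, 6, 7, 8} must be used), so E = 1.
The 7 still-open variables together cover exactly {2, 3, 4, 5, 6, 7, 8} — 7 values for 7 variables — and 7 appears only in H's list, so H = 7.
The 2 variables B and C are confined to {4, 5}, which locks those values in; drop them from A.
D and G between them cover only {3, 6} — a naked pair. Remove those values from A.
No further eliminations apply; C can still be any of 4, 5.

4, 5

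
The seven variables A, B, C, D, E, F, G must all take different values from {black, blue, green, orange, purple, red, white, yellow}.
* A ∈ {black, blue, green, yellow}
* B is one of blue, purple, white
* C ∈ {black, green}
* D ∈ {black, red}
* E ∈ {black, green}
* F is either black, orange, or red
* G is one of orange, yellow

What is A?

blue

C and E share exactly the 2 values {black, green}; by pigeonhole those values go to them, so strike black, green from A, D, F.
D has just one choice, so D = red. So F can't be red.
F has just one choice, so F = orange. Remove orange from G.
G has just one choice, so G = yellow. Eliminate yellow elsewhere: A.
So A = blue.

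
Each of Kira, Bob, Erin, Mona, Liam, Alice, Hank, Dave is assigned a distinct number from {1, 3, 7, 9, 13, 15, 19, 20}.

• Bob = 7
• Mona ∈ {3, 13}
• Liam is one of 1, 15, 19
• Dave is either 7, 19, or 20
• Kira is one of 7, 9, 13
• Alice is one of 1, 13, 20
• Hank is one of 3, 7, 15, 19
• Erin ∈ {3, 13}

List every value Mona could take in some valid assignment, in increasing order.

Bob's domain is down to {7}, so Bob = 7. So Kira, Hank, Dave can't be 7.
The 7 still-open variables together cover exactly {1, 3, 9, 13, 15, 19, 20} — 7 values for 7 variables — and 9 appears only in Kira's list, so Kira = 9.
Erin and Mona share exactly the 2 values {3, 13}; by pigeonhole those values go to them, so strike 3, 13 from Alice, Hank.
No further eliminations apply; Mona can still be any of 3, 13.

3, 13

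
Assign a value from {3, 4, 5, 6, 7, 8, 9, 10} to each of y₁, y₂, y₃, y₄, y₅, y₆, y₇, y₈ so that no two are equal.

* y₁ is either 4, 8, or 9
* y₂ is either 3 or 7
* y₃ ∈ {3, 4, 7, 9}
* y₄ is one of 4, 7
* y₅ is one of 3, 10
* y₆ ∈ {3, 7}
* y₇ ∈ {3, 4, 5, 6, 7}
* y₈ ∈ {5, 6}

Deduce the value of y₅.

10

Among the 8 variables, 8 fits only y₁ (and all 8 values in {3, 4, 5, 6, 7, 8, 9, 10} must be used), so y₁ = 8.
The 7 still-open variables together cover exactly {3, 4, 5, 6, 7, 9, 10} — 7 values for 7 variables — and 9 appears only in y₃'s list, so y₃ = 9.
Among the 6 still-open variables, 10 fits only y₅ (and all 6 values in {3, 4, 5, 6, 7, 10} must be used), so y₅ = 10.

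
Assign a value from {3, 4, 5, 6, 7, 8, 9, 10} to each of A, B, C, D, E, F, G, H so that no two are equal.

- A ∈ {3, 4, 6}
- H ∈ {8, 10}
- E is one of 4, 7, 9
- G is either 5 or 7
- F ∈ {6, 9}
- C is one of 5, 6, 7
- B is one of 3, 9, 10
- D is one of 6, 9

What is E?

4

The 8 variables together cover exactly {3, 4, 5, 6, 7, 8, 9, 10} — 8 values for 8 variables — and 8 appears only in H's list, so H = 8.
The 7 still-open variables together cover exactly {3, 4, 5, 6, 7, 9, 10} — 7 values for 7 variables — and 10 appears only in B's list, so B = 10.
The 6 still-open variables draw from only 6 values {3, 4, 5, 6, 7, 9}, so each is used; only A can be 3, hence A = 3.
The 5 still-open variables draw from only 5 values {4, 5, 6, 7, 9}, so each is used; only E can be 4, hence E = 4.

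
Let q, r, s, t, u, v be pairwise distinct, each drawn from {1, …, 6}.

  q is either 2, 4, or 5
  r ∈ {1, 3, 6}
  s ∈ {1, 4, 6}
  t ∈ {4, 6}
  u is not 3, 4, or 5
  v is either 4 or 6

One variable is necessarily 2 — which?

The 6 variables draw from only 6 values {1, 2, 3, 4, 5, 6}, so each is used; only r can be 3, hence r = 3.
The 5 still-open variables together cover exactly {1, 2, 4, 5, 6} — 5 values for 5 variables — and 5 appears only in q's list, so q = 5.
The 4 still-open variables draw from only 4 values {1, 2, 4, 6}, so each is used; only u can be 2, hence u = 2.

u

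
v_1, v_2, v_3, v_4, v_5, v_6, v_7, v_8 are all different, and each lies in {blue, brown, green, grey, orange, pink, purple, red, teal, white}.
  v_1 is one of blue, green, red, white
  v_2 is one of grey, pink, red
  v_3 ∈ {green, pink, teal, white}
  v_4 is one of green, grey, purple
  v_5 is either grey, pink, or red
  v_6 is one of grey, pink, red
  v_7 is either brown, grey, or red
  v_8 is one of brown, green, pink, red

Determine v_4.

v_2, v_5, v_6 between them cover only {grey, pink, red} — a naked triple. Remove those values from v_1, v_3, v_4, v_7, v_8.
That leaves v_7 = brown. Eliminate brown elsewhere: v_8.
v_8 has just one choice, so v_8 = green. So v_1, v_3, v_4 can't be green.
So v_4 = purple.

purple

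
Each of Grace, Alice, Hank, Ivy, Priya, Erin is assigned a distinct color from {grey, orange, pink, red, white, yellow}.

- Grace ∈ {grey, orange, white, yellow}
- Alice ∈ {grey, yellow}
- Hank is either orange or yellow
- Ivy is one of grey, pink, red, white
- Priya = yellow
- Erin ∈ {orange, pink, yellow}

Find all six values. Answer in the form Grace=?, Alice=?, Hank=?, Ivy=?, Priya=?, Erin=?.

Grace=white, Alice=grey, Hank=orange, Ivy=red, Priya=yellow, Erin=pink

Priya's domain is down to {yellow}, so Priya = yellow. So Grace, Alice, Hank, Erin can't be yellow.
Alice must be grey (only option left). Strike grey from Grace, Ivy.
Hank has just one choice, so Hank = orange. Strike orange from Grace, Erin.
Erin has just one choice, so Erin = pink. So Ivy can't be pink.
Grace's domain is down to {white}, so Grace = white. Eliminate white elsewhere: Ivy.
That leaves Ivy = red.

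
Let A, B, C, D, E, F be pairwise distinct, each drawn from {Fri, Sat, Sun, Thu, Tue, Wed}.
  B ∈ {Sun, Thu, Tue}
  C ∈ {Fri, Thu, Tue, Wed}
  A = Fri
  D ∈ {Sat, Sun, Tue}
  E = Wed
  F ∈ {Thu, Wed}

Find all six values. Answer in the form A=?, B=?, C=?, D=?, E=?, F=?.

A has just one choice, so A = Fri. Eliminate Fri elsewhere: C.
E has just one choice, so E = Wed. So C, F can't be Wed.
F must be Thu (only option left). Remove Thu from B, C.
C's domain is down to {Tue}, so C = Tue. Strike Tue from B, D.
That leaves B = Sun. Strike Sun from D.
D's domain is down to {Sat}, so D = Sat.

A=Fri, B=Sun, C=Tue, D=Sat, E=Wed, F=Thu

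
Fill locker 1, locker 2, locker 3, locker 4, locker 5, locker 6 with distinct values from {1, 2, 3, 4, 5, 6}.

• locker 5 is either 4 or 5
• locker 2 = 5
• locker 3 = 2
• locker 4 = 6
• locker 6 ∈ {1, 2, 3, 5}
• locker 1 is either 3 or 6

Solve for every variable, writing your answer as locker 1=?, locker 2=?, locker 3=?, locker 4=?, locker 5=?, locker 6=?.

locker 2's domain is down to {5}, so locker 2 = 5. Remove 5 from locker 5, locker 6.
locker 3's domain is down to {2}, so locker 3 = 2. So locker 6 can't be 2.
locker 4's domain is down to {6}, so locker 4 = 6. Strike 6 from locker 1.
locker 5 must be 4 (only option left).
locker 1 has just one choice, so locker 1 = 3. So locker 6 can't be 3.
That leaves locker 6 = 1.

locker 1=3, locker 2=5, locker 3=2, locker 4=6, locker 5=4, locker 6=1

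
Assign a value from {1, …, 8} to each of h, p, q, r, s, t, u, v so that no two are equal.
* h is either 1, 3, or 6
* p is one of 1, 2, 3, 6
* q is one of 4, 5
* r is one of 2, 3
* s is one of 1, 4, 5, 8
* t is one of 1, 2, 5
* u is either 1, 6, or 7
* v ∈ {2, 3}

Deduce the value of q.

Among the 8 variables, 7 fits only u (and all 8 values in {1, 2, 3, 4, 5, 6, 7, 8} must be used), so u = 7.
The 7 still-open variables together cover exactly {1, 2, 3, 4, 5, 6, 8} — 7 values for 7 variables — and 8 appears only in s's list, so s = 8.
The 6 still-open variables together cover exactly {1, 2, 3, 4, 5, 6} — 6 values for 6 variables — and 4 appears only in q's list, so q = 4.

4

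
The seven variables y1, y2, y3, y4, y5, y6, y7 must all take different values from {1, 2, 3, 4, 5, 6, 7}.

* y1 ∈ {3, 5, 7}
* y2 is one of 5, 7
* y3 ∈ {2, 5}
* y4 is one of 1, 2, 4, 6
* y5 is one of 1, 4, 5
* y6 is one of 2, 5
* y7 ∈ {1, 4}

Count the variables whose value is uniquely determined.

Among the 7 variables, 3 fits only y1 (and all 7 values in {1, 2, 3, 4, 5, 6, 7} must be used), so y1 = 3.
Among the 6 still-open variables, 6 fits only y4 (and all 6 values in {1, 2, 4, 5, 6, 7} must be used), so y4 = 6.
The 5 still-open variables together cover exactly {1, 2, 4, 5, 7} — 5 values for 5 variables — and 7 appears only in y2's list, so y2 = 7.
y3 and y6 between them cover only {2, 5} — a naked pair. Remove those values from y5.
Determined: y1=3, y2=7, y4=6. The other variables each still have more than one consistent value. That makes 3.

3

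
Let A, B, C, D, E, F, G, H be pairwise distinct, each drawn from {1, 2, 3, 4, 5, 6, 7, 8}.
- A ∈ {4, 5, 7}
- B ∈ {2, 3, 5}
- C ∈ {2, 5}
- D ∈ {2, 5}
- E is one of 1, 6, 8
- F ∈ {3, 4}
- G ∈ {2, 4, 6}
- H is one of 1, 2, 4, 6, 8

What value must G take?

The 8 variables draw from only 8 values {1, 2, 3, 4, 5, 6, 7, 8}, so each is used; only A can be 7, hence A = 7.
The 2 variables C and D are confined to {2, 5}, which locks those values in; drop them from B, G, H.
B must be 3 (only option left). Strike 3 from F.
That leaves F = 4. Remove 4 from G, H.
So G = 6.

6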